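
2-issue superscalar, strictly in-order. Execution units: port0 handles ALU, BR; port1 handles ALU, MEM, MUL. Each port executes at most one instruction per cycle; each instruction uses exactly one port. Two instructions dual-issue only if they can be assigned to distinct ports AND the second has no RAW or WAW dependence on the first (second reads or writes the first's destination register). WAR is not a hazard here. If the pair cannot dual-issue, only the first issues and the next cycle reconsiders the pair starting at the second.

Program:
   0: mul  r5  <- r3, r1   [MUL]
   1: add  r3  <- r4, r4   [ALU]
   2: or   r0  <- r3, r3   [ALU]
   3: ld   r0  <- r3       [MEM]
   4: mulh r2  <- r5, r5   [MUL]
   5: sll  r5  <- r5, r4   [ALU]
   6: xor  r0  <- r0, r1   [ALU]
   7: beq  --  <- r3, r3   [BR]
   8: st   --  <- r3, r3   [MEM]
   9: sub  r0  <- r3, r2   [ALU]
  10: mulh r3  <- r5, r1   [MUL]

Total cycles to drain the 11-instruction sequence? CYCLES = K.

[0] i0+i1  mul.MUL/add.ALU  -- 2-wide
[1] i2  or.ALU  -- WAW r0
[2] i3  ld.MEM  -- no-port MEM/MUL
[3] i4+i5  mulh.MUL/sll.ALU  -- 2-wide
[4] i6+i7  xor.ALU/beq.BR  -- 2-wide
[5] i8+i9  st.MEM/sub.ALU  -- 2-wide
[6] i10  mulh.MUL  -- tail

CYCLES = 7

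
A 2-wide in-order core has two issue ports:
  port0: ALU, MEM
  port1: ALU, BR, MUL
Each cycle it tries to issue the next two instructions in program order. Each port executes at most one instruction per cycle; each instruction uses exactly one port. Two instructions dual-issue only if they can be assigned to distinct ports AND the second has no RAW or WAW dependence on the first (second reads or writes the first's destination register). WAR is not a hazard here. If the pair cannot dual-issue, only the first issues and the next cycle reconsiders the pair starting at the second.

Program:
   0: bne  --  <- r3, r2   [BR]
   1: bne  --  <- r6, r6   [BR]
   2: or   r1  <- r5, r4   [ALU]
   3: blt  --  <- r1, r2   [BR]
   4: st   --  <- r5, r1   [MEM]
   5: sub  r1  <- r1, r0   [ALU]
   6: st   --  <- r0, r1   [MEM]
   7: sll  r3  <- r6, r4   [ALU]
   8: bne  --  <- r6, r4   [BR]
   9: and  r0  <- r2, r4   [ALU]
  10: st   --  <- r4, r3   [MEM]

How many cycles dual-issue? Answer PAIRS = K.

PAIRS = 4

  cy0 -> i0 (bne.BR) no-port BR/BR
  cy1 -> i1&i2 (bne.BR+or.ALU) pair
  cy2 -> i3&i4 (blt.BR+st.MEM) pair
  cy3 -> i5 (sub.ALU) RAW r1
  cy4 -> i6&i7 (st.MEM+sll.ALU) pair
  cy5 -> i8&i9 (bne.BR+and.ALU) pair
  cy6 -> i10 (st.MEM) tail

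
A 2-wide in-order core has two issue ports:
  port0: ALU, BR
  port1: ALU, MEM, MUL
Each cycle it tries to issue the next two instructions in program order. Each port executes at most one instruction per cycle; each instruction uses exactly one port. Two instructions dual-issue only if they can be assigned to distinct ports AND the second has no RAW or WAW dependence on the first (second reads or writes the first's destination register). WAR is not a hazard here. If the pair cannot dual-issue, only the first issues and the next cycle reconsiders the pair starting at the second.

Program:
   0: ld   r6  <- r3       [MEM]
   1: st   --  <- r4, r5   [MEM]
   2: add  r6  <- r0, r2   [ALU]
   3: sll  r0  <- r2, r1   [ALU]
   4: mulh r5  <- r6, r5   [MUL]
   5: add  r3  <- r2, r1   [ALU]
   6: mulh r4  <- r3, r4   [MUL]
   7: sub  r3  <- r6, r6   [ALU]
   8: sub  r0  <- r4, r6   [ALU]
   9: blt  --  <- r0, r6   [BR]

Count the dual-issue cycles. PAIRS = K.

PAIRS = 3

0. ld @i0  | no-port MEM/MEM
1. st+add @i1+i2  | 2-wide
2. sll+mulh @i3+i4  | 2-wide
3. add @i5  | RAW r3
4. mulh+sub @i6+i7  | 2-wide
5. sub @i8  | RAW r0
6. blt @i9  | tail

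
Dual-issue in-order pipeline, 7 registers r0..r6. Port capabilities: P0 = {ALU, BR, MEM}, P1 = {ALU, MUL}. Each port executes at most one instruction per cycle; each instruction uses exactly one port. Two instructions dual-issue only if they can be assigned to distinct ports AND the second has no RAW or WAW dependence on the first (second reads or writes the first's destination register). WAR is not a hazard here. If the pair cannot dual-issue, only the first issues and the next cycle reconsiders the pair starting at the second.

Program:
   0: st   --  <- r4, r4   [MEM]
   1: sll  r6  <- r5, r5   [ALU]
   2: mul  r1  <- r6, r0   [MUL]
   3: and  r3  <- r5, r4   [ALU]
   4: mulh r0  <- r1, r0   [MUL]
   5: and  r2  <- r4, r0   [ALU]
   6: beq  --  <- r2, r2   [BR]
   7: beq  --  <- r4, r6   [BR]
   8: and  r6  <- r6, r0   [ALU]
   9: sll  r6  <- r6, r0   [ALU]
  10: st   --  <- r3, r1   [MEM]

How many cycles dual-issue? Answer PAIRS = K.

PAIRS = 4

[0] i0&i1  st/sll  -- pair
[1] i2&i3  mul/and  -- pair
[2] i4  mulh  -- RAW r0
[3] i5  and  -- RAW r2
[4] i6  beq  -- no-port BR/BR
[5] i7&i8  beq/and  -- pair
[6] i9&i10  sll/st  -- pair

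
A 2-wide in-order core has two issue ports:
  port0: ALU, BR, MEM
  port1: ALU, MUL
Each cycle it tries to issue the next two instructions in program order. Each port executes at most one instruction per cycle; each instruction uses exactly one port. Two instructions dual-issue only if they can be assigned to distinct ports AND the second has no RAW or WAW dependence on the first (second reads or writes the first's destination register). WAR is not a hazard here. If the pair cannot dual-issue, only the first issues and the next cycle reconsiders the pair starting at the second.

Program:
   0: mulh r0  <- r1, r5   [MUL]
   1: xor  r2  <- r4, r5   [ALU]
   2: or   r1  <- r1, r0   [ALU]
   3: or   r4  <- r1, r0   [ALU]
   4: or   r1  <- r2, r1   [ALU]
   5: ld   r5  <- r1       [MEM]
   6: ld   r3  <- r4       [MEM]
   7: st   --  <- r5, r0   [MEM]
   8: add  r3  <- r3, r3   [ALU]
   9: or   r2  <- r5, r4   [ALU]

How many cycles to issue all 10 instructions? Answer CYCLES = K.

CYCLES = 7

#0 head=0: mulh+xor i0,i1 dual
#1 head=2: or i2 RAW r1
#2 head=3: or+or i3,i4 dual
#3 head=5: ld i5 no-port MEM/MEM
#4 head=6: ld i6 no-port MEM/MEM
#5 head=7: st+add i7,i8 dual
#6 head=9: or i9 tail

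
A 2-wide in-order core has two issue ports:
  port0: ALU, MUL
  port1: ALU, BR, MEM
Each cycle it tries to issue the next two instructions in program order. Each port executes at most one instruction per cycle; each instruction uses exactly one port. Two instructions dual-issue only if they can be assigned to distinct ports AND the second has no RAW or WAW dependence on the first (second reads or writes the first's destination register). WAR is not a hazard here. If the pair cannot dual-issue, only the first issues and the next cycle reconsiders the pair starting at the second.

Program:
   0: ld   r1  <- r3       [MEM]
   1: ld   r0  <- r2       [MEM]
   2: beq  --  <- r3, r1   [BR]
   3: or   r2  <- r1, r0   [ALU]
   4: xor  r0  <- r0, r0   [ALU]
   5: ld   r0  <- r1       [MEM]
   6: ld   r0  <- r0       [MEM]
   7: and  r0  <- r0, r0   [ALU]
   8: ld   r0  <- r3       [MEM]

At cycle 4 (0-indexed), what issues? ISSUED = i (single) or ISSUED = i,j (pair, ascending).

c0: i0 ld.MEM  no-port MEM/MEM
c1: i1 ld.MEM  no-port MEM/BR
c2: i2,i3 beq.BR or.ALU  2-wide
c3: i4 xor.ALU  WAW r0
c4: i5 ld.MEM  no-port MEM/MEM
c5: i6 ld.MEM  RAW+WAW r0
c6: i7 and.ALU  WAW r0
c7: i8 ld.MEM  tail

ISSUED = 5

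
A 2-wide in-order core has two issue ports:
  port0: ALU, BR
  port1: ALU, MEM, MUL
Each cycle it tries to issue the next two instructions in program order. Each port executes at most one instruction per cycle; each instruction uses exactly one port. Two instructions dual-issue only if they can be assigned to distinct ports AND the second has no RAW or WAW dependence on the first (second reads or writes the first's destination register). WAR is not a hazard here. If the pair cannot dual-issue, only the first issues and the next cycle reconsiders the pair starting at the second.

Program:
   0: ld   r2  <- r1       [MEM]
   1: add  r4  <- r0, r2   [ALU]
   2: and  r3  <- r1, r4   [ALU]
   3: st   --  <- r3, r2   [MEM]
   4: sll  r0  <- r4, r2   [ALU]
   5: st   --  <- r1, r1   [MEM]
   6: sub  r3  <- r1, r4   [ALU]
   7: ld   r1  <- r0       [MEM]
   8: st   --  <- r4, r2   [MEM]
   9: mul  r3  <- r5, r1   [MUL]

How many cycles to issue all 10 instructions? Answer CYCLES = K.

#0 head=0: ld i0 RAW r2
#1 head=1: add i1 RAW r4
#2 head=2: and i2 RAW r3
#3 head=3: st sll i3,i4 pair
#4 head=5: st sub i5,i6 pair
#5 head=7: ld i7 no-port MEM/MEM
#6 head=8: st i8 no-port MEM/MUL
#7 head=9: mul i9 tail

CYCLES = 8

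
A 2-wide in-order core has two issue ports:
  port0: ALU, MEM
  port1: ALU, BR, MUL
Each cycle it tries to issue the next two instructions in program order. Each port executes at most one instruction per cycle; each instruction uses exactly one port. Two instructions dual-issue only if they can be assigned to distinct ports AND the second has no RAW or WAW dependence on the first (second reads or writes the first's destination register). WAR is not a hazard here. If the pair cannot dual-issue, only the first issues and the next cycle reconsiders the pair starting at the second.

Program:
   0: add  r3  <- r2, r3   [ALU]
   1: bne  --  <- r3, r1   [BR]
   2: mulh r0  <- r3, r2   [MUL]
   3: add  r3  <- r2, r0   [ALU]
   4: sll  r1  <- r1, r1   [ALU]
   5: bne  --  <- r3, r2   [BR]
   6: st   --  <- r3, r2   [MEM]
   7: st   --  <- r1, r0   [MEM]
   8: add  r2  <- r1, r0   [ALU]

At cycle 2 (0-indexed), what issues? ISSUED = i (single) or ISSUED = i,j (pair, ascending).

ISSUED = 2

#0 head=0: add i0 RAW r3
#1 head=1: bne i1 no-port BR/MUL
#2 head=2: mulh i2 RAW r0
#3 head=3: add+sll i3,i4 dual
#4 head=5: bne+st i5,i6 dual
#5 head=7: st+add i7,i8 dual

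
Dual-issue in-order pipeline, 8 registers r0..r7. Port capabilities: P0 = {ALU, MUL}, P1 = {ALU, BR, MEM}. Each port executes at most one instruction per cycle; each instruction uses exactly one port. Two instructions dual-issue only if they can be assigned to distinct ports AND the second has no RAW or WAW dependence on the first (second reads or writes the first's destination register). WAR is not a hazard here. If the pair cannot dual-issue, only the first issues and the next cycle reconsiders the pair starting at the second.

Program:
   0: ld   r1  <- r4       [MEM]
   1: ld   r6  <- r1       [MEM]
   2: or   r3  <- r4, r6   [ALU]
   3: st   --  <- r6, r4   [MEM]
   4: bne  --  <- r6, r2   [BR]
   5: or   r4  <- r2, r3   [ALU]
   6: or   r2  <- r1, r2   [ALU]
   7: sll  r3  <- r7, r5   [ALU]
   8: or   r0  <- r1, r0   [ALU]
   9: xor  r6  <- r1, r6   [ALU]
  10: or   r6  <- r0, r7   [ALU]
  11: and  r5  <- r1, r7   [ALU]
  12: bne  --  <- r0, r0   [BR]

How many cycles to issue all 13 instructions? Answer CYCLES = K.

#0 head=0: ld.MEM i0 no-port MEM/MEM
#1 head=1: ld.MEM i1 RAW r6
#2 head=2: or.ALU;st.MEM i2+i3 2-wide
#3 head=4: bne.BR;or.ALU i4+i5 2-wide
#4 head=6: or.ALU;sll.ALU i6+i7 2-wide
#5 head=8: or.ALU;xor.ALU i8+i9 2-wide
#6 head=10: or.ALU;and.ALU i10+i11 2-wide
#7 head=12: bne.BR i12 tail

CYCLES = 8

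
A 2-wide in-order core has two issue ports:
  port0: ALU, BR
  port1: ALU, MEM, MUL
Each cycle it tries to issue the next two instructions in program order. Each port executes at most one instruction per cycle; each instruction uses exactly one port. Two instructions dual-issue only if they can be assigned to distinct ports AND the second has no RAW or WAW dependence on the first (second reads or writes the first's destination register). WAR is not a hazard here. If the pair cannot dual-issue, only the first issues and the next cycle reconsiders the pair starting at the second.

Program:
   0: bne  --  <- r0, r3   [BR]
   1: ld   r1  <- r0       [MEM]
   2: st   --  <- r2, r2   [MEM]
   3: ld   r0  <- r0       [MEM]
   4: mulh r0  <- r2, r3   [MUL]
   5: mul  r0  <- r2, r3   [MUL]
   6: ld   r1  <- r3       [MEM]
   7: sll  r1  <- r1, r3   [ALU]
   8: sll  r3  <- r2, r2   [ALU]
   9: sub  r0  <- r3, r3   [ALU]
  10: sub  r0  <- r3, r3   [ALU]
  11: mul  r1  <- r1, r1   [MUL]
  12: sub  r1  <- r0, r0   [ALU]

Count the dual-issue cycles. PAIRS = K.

  cy0 -> i0+i1 (bne/ld) dual
  cy1 -> i2 (st) no-port MEM/MEM
  cy2 -> i3 (ld) no-port MEM/MUL
  cy3 -> i4 (mulh) no-port MUL/MUL
  cy4 -> i5 (mul) no-port MUL/MEM
  cy5 -> i6 (ld) RAW+WAW r1
  cy6 -> i7+i8 (sll/sll) dual
  cy7 -> i9 (sub) WAW r0
  cy8 -> i10+i11 (sub/mul) dual
  cy9 -> i12 (sub) tail

PAIRS = 3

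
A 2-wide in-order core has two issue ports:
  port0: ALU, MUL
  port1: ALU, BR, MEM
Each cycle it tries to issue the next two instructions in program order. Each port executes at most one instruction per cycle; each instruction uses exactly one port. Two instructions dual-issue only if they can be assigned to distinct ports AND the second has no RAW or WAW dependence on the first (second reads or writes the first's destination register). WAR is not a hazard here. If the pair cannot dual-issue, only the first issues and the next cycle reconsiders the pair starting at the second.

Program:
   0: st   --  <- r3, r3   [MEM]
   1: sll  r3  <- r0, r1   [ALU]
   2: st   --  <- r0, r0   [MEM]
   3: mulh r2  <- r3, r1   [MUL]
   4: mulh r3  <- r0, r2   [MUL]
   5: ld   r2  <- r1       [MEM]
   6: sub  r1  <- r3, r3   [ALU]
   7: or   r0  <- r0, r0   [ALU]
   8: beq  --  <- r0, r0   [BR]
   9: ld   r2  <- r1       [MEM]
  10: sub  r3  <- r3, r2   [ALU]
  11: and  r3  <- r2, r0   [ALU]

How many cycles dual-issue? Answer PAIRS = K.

#0 head=0: st;sll i0/i1 pair
#1 head=2: st;mulh i2/i3 pair
#2 head=4: mulh;ld i4/i5 pair
#3 head=6: sub;or i6/i7 pair
#4 head=8: beq i8 no-port BR/MEM
#5 head=9: ld i9 RAW r2
#6 head=10: sub i10 WAW r3
#7 head=11: and i11 tail

PAIRS = 4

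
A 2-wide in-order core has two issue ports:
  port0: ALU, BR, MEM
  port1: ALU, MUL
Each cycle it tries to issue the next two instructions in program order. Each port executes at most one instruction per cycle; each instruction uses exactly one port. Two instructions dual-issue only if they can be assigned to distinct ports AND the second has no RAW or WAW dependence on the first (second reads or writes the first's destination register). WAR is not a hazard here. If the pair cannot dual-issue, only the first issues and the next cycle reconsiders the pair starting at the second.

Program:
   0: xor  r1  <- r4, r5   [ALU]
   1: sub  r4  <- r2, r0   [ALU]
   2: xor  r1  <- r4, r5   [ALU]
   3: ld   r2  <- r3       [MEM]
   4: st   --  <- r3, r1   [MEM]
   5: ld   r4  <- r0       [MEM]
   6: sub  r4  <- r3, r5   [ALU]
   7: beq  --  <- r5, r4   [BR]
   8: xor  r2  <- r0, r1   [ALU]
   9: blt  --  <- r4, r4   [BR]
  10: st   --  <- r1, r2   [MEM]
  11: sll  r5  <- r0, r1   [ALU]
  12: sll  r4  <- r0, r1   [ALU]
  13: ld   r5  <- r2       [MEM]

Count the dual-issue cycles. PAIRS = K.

  cy0 -> i0,i1 (xor.ALU;sub.ALU) pair
  cy1 -> i2,i3 (xor.ALU;ld.MEM) pair
  cy2 -> i4 (st.MEM) no-port MEM/MEM
  cy3 -> i5 (ld.MEM) WAW r4
  cy4 -> i6 (sub.ALU) RAW r4
  cy5 -> i7,i8 (beq.BR;xor.ALU) pair
  cy6 -> i9 (blt.BR) no-port BR/MEM
  cy7 -> i10,i11 (st.MEM;sll.ALU) pair
  cy8 -> i12,i13 (sll.ALU;ld.MEM) pair

PAIRS = 5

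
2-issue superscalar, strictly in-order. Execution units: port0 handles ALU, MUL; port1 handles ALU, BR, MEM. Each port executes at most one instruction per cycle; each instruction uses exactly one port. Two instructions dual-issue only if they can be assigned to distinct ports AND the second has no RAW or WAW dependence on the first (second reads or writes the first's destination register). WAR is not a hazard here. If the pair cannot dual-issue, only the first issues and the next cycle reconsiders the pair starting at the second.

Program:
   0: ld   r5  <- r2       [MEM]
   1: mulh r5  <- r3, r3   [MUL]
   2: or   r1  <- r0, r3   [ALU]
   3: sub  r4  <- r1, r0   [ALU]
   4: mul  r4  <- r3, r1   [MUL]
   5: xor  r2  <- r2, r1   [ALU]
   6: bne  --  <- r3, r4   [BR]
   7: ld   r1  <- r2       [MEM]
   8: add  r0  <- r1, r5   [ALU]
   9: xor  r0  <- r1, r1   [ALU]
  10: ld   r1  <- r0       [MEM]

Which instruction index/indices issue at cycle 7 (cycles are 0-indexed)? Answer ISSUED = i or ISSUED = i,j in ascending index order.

ISSUED = 9

#0 head=0: ld.MEM i0 WAW r5
#1 head=1: mulh.MUL/or.ALU i1+i2 pair
#2 head=3: sub.ALU i3 WAW r4
#3 head=4: mul.MUL/xor.ALU i4+i5 pair
#4 head=6: bne.BR i6 no-port BR/MEM
#5 head=7: ld.MEM i7 RAW r1
#6 head=8: add.ALU i8 WAW r0
#7 head=9: xor.ALU i9 RAW r0
#8 head=10: ld.MEM i10 tail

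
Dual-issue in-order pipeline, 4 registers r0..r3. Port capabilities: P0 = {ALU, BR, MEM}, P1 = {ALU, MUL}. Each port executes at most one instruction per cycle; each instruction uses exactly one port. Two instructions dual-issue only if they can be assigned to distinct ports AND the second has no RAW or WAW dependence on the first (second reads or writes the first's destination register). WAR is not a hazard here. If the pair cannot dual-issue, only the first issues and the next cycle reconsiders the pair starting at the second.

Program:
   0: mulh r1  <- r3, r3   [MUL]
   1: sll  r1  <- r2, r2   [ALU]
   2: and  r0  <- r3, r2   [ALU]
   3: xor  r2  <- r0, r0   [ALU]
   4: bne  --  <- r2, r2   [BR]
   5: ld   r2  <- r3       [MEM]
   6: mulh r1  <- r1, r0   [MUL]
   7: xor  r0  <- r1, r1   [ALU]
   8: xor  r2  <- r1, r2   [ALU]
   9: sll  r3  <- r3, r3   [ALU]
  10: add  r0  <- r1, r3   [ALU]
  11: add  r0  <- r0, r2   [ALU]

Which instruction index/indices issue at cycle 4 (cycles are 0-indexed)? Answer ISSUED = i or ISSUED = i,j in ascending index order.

t=0 i0:mulh.MUL ; WAW r1
t=1 i1+i2:sll.ALU+and.ALU ; pair
t=2 i3:xor.ALU ; RAW r2
t=3 i4:bne.BR ; no-port BR/MEM
t=4 i5+i6:ld.MEM+mulh.MUL ; pair
t=5 i7+i8:xor.ALU+xor.ALU ; pair
t=6 i9:sll.ALU ; RAW r3
t=7 i10:add.ALU ; RAW+WAW r0
t=8 i11:add.ALU ; tail

ISSUED = 5,6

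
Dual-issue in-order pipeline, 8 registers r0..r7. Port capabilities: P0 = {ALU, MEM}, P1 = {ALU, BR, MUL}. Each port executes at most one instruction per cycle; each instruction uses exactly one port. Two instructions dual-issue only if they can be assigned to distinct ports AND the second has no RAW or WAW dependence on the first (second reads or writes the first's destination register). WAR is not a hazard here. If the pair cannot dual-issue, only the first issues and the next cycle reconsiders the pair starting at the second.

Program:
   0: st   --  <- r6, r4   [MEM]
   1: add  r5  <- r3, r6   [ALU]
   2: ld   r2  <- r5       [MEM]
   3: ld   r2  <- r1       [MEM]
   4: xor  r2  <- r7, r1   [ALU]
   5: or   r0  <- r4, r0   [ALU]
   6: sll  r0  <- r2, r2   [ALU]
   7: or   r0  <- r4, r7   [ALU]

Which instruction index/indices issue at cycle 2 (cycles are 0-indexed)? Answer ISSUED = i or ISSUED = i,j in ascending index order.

ISSUED = 3

c0: i0,i1 st+add  2-wide
c1: i2 ld  no-port MEM/MEM
c2: i3 ld  WAW r2
c3: i4,i5 xor+or  2-wide
c4: i6 sll  WAW r0
c5: i7 or  tail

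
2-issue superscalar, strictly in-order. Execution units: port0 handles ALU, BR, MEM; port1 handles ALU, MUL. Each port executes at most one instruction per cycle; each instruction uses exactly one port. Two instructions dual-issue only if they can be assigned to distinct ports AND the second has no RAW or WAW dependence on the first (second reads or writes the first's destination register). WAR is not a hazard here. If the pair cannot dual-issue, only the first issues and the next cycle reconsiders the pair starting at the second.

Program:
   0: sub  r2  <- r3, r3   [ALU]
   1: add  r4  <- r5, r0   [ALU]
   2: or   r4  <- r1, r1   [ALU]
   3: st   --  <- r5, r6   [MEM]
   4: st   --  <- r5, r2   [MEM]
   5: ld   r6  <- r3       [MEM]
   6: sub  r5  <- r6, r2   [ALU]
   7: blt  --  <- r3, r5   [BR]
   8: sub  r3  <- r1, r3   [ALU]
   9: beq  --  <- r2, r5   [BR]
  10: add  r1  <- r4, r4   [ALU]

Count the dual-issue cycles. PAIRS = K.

c0: i0/i1 sub/add  dual
c1: i2/i3 or/st  dual
c2: i4 st  no-port MEM/MEM
c3: i5 ld  RAW r6
c4: i6 sub  RAW r5
c5: i7/i8 blt/sub  dual
c6: i9/i10 beq/add  dual

PAIRS = 4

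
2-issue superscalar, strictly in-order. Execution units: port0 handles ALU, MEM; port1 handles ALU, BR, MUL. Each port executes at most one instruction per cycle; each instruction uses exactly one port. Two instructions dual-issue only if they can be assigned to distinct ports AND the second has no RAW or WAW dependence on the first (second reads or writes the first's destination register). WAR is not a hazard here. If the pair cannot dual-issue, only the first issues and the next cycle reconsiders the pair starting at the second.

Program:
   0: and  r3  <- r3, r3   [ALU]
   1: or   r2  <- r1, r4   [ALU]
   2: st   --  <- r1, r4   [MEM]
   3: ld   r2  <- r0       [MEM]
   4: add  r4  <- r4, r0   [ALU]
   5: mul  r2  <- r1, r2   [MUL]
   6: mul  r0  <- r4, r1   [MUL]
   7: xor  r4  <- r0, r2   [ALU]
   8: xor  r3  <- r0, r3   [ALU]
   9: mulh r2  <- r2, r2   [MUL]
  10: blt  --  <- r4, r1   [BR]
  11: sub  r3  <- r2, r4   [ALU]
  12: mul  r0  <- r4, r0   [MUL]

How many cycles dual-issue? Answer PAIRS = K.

PAIRS = 4

t=0 i0,i1:and or ; pair
t=1 i2:st ; no-port MEM/MEM
t=2 i3,i4:ld add ; pair
t=3 i5:mul ; no-port MUL/MUL
t=4 i6:mul ; RAW r0
t=5 i7,i8:xor xor ; pair
t=6 i9:mulh ; no-port MUL/BR
t=7 i10,i11:blt sub ; pair
t=8 i12:mul ; tail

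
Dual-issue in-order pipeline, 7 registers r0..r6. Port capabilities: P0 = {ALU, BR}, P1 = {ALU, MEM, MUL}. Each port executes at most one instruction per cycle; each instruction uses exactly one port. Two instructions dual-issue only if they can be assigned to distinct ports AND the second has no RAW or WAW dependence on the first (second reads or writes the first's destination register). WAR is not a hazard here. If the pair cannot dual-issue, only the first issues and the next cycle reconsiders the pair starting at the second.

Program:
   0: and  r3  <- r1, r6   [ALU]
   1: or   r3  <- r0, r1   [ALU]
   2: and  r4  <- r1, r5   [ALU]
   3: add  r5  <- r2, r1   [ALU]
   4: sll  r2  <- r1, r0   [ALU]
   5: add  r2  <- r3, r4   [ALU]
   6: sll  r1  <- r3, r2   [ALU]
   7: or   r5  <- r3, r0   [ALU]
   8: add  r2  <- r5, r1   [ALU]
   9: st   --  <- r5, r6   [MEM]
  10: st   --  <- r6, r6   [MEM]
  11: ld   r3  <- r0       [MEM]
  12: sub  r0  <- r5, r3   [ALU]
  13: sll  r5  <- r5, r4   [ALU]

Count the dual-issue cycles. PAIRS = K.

0. and @i0  | WAW r3
1. or/and @i1,i2  | dual
2. add/sll @i3,i4  | dual
3. add @i5  | RAW r2
4. sll/or @i6,i7  | dual
5. add/st @i8,i9  | dual
6. st @i10  | no-port MEM/MEM
7. ld @i11  | RAW r3
8. sub/sll @i12,i13  | dual

PAIRS = 5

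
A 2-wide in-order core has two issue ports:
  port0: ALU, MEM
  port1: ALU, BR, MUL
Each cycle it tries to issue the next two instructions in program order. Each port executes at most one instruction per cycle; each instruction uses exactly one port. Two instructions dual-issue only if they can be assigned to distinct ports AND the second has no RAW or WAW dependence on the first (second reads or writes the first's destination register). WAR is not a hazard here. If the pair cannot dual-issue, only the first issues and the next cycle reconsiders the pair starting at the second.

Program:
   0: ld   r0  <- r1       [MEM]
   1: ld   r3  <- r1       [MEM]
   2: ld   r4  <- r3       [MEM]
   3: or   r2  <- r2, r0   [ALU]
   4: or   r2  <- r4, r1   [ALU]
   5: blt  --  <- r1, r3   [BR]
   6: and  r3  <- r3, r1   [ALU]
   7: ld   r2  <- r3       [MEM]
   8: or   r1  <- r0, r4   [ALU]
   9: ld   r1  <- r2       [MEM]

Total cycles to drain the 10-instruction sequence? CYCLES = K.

c0: i0 ld.MEM  no-port MEM/MEM
c1: i1 ld.MEM  no-port MEM/MEM
c2: i2/i3 ld.MEM or.ALU  2-wide
c3: i4/i5 or.ALU blt.BR  2-wide
c4: i6 and.ALU  RAW r3
c5: i7/i8 ld.MEM or.ALU  2-wide
c6: i9 ld.MEM  tail

CYCLES = 7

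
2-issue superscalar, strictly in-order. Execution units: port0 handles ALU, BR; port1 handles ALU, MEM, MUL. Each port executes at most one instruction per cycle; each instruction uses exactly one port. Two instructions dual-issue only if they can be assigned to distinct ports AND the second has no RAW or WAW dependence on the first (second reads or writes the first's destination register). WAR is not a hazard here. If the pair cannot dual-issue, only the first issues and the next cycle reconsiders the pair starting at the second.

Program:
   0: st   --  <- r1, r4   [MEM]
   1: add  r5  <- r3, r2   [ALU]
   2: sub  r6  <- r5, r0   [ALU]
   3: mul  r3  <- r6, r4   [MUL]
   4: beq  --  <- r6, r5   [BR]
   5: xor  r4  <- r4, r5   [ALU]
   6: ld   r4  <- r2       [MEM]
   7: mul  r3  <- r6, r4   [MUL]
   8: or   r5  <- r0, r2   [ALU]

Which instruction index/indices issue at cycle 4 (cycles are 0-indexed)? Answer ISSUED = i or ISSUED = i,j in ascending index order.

ISSUED = 6

#0 head=0: st add i0/i1 2-wide
#1 head=2: sub i2 RAW r6
#2 head=3: mul beq i3/i4 2-wide
#3 head=5: xor i5 WAW r4
#4 head=6: ld i6 no-port MEM/MUL
#5 head=7: mul or i7/i8 2-wide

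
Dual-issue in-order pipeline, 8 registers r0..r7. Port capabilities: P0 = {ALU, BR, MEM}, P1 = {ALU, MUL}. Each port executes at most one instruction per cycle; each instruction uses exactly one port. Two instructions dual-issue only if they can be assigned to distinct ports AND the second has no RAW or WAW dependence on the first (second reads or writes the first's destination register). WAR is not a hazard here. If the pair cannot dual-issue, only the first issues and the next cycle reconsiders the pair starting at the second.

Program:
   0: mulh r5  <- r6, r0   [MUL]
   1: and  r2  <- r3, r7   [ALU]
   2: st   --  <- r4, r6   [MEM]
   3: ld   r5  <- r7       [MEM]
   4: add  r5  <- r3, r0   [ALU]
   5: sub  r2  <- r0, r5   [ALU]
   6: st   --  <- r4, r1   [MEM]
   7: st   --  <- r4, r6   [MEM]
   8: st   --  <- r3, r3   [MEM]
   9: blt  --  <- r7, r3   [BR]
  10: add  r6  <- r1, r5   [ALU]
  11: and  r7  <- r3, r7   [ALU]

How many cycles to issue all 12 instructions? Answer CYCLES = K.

CYCLES = 9

c0: i0/i1 mulh and  dual
c1: i2 st  no-port MEM/MEM
c2: i3 ld  WAW r5
c3: i4 add  RAW r5
c4: i5/i6 sub st  dual
c5: i7 st  no-port MEM/MEM
c6: i8 st  no-port MEM/BR
c7: i9/i10 blt add  dual
c8: i11 and  tail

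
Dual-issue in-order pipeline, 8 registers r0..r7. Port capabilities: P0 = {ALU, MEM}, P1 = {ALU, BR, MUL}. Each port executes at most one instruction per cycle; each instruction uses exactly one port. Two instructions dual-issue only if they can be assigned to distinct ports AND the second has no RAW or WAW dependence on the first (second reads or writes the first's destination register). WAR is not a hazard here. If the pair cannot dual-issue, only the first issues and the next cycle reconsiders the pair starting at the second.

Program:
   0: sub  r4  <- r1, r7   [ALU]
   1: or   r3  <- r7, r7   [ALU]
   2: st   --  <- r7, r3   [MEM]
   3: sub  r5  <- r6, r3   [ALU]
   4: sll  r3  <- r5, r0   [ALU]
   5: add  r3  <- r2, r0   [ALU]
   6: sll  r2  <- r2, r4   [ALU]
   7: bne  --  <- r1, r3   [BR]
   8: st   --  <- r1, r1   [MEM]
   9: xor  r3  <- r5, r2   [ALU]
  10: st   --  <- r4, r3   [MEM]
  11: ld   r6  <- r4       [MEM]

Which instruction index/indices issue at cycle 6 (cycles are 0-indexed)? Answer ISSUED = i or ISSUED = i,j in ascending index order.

ISSUED = 10

  cy0 -> i0+i1 (sub or) dual
  cy1 -> i2+i3 (st sub) dual
  cy2 -> i4 (sll) WAW r3
  cy3 -> i5+i6 (add sll) dual
  cy4 -> i7+i8 (bne st) dual
  cy5 -> i9 (xor) RAW r3
  cy6 -> i10 (st) no-port MEM/MEM
  cy7 -> i11 (ld) tail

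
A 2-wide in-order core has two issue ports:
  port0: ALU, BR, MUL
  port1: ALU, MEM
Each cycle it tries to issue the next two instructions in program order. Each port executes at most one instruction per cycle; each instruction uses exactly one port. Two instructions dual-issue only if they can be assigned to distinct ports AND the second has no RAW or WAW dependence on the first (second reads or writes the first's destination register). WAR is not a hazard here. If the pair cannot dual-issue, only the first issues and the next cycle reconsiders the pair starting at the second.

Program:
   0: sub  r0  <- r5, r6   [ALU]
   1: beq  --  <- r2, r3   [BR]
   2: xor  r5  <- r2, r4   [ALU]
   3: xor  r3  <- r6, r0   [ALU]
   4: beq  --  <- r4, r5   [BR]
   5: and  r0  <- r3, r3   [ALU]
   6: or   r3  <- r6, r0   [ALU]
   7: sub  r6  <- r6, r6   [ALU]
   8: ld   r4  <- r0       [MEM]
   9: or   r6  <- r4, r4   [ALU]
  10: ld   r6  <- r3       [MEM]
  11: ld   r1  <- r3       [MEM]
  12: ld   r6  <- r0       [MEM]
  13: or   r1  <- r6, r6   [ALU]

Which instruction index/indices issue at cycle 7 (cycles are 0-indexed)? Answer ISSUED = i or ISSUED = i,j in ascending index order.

ISSUED = 11

#0 head=0: sub/beq i0/i1 pair
#1 head=2: xor/xor i2/i3 pair
#2 head=4: beq/and i4/i5 pair
#3 head=6: or/sub i6/i7 pair
#4 head=8: ld i8 RAW r4
#5 head=9: or i9 WAW r6
#6 head=10: ld i10 no-port MEM/MEM
#7 head=11: ld i11 no-port MEM/MEM
#8 head=12: ld i12 RAW r6
#9 head=13: or i13 tail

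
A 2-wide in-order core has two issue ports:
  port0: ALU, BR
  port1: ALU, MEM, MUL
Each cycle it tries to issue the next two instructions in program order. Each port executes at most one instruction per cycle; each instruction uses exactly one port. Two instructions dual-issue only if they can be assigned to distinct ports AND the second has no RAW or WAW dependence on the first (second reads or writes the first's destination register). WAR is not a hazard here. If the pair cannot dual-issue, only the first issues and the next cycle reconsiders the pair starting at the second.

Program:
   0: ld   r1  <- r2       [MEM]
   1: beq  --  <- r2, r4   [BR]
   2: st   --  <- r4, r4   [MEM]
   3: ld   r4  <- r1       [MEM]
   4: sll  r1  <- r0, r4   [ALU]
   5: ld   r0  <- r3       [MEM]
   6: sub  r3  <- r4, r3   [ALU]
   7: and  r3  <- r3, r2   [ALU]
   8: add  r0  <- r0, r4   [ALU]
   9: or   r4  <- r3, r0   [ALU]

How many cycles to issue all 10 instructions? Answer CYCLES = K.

CYCLES = 7

0. ld.MEM;beq.BR @i0+i1  | 2-wide
1. st.MEM @i2  | no-port MEM/MEM
2. ld.MEM @i3  | RAW r4
3. sll.ALU;ld.MEM @i4+i5  | 2-wide
4. sub.ALU @i6  | RAW+WAW r3
5. and.ALU;add.ALU @i7+i8  | 2-wide
6. or.ALU @i9  | tail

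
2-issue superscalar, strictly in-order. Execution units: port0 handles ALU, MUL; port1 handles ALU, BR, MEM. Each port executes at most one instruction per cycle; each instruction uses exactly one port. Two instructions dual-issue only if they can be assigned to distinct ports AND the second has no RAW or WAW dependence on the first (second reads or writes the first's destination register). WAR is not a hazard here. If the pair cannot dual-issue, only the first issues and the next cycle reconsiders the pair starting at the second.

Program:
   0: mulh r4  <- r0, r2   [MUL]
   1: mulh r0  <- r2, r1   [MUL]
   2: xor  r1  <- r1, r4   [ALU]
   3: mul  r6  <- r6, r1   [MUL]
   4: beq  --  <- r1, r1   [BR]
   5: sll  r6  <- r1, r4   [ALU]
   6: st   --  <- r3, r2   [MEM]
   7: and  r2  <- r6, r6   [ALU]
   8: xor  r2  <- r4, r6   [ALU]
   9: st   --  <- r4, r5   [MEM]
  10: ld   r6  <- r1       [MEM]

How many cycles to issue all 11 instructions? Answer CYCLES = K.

c0: i0 mulh  no-port MUL/MUL
c1: i1/i2 mulh+xor  pair
c2: i3/i4 mul+beq  pair
c3: i5/i6 sll+st  pair
c4: i7 and  WAW r2
c5: i8/i9 xor+st  pair
c6: i10 ld  tail

CYCLES = 7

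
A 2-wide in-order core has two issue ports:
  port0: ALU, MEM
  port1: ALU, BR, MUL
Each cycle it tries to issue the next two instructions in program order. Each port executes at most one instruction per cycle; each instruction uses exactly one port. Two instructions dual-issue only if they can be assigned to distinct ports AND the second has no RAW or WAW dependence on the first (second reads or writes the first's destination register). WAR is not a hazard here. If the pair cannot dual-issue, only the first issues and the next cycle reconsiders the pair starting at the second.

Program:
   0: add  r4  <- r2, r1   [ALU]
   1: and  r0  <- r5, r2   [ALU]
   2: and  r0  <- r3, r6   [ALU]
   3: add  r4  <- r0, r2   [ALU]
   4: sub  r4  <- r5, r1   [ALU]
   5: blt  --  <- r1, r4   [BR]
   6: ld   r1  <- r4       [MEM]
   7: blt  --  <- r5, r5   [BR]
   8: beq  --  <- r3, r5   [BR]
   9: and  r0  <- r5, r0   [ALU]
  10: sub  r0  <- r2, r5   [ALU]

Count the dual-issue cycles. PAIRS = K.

#0 head=0: add;and i0&i1 dual
#1 head=2: and i2 RAW r0
#2 head=3: add i3 WAW r4
#3 head=4: sub i4 RAW r4
#4 head=5: blt;ld i5&i6 dual
#5 head=7: blt i7 no-port BR/BR
#6 head=8: beq;and i8&i9 dual
#7 head=10: sub i10 tail

PAIRS = 3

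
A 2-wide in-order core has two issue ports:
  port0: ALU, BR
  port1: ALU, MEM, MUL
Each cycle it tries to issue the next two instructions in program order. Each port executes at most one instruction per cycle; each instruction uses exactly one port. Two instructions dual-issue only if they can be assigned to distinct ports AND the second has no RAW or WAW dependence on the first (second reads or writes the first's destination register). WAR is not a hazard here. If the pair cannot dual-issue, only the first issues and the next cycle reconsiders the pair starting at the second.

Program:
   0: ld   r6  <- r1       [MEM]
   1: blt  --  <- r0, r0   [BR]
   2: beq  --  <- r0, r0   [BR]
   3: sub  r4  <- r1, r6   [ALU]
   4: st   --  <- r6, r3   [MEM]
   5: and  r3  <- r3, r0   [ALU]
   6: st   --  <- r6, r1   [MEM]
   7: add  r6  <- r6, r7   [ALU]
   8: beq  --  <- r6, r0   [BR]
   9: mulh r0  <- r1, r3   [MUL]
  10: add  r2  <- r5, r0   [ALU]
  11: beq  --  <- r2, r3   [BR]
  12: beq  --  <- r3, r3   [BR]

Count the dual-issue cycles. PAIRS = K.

  cy0 -> i0,i1 (ld.MEM/blt.BR) dual
  cy1 -> i2,i3 (beq.BR/sub.ALU) dual
  cy2 -> i4,i5 (st.MEM/and.ALU) dual
  cy3 -> i6,i7 (st.MEM/add.ALU) dual
  cy4 -> i8,i9 (beq.BR/mulh.MUL) dual
  cy5 -> i10 (add.ALU) RAW r2
  cy6 -> i11 (beq.BR) no-port BR/BR
  cy7 -> i12 (beq.BR) tail

PAIRS = 5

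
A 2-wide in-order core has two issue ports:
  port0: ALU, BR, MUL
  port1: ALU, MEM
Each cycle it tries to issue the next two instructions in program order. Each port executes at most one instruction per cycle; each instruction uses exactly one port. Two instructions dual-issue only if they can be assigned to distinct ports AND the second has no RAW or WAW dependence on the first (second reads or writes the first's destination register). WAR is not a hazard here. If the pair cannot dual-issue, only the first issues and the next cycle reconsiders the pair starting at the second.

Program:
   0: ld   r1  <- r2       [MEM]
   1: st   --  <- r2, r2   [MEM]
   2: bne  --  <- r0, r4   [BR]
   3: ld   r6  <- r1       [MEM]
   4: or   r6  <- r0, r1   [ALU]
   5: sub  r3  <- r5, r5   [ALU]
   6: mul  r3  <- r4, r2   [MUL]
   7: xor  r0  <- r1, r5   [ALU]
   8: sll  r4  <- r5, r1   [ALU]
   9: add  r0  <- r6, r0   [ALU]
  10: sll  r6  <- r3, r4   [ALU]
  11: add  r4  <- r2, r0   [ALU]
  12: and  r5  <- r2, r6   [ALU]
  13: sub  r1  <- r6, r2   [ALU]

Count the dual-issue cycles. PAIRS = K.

  cy0 -> i0 (ld) no-port MEM/MEM
  cy1 -> i1,i2 (st/bne) dual
  cy2 -> i3 (ld) WAW r6
  cy3 -> i4,i5 (or/sub) dual
  cy4 -> i6,i7 (mul/xor) dual
  cy5 -> i8,i9 (sll/add) dual
  cy6 -> i10,i11 (sll/add) dual
  cy7 -> i12,i13 (and/sub) dual

PAIRS = 6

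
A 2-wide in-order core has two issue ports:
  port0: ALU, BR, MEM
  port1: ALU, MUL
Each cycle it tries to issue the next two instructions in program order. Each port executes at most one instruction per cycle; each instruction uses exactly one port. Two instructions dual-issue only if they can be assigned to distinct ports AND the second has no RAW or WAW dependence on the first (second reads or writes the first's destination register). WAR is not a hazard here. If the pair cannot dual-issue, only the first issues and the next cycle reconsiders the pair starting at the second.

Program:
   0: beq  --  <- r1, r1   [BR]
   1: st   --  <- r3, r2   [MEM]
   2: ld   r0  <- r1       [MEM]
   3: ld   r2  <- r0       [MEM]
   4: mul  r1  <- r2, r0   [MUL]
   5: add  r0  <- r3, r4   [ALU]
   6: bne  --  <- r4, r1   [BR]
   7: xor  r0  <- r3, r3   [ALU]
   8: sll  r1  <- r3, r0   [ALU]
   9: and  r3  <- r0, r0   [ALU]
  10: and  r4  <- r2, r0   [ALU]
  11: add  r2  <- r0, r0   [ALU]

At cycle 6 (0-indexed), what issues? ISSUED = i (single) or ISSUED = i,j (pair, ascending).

  cy0 -> i0 (beq.BR) no-port BR/MEM
  cy1 -> i1 (st.MEM) no-port MEM/MEM
  cy2 -> i2 (ld.MEM) no-port MEM/MEM
  cy3 -> i3 (ld.MEM) RAW r2
  cy4 -> i4/i5 (mul.MUL add.ALU) dual
  cy5 -> i6/i7 (bne.BR xor.ALU) dual
  cy6 -> i8/i9 (sll.ALU and.ALU) dual
  cy7 -> i10/i11 (and.ALU add.ALU) dual

ISSUED = 8,9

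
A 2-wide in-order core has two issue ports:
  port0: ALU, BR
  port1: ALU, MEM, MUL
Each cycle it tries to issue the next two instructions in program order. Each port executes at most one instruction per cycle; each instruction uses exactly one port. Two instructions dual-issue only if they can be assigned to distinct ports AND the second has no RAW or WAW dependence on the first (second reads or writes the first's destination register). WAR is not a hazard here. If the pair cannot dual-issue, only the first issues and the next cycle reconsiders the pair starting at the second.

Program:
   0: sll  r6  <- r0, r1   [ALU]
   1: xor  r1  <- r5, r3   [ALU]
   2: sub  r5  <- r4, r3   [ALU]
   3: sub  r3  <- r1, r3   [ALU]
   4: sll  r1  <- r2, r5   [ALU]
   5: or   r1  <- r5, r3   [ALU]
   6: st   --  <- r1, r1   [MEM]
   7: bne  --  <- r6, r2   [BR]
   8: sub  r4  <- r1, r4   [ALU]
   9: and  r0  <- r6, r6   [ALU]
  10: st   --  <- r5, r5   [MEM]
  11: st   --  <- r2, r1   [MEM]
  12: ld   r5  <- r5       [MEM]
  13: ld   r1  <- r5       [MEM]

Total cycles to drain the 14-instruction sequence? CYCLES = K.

CYCLES = 10

c0: i0,i1 sll.ALU xor.ALU  pair
c1: i2,i3 sub.ALU sub.ALU  pair
c2: i4 sll.ALU  WAW r1
c3: i5 or.ALU  RAW r1
c4: i6,i7 st.MEM bne.BR  pair
c5: i8,i9 sub.ALU and.ALU  pair
c6: i10 st.MEM  no-port MEM/MEM
c7: i11 st.MEM  no-port MEM/MEM
c8: i12 ld.MEM  no-port MEM/MEM
c9: i13 ld.MEM  tail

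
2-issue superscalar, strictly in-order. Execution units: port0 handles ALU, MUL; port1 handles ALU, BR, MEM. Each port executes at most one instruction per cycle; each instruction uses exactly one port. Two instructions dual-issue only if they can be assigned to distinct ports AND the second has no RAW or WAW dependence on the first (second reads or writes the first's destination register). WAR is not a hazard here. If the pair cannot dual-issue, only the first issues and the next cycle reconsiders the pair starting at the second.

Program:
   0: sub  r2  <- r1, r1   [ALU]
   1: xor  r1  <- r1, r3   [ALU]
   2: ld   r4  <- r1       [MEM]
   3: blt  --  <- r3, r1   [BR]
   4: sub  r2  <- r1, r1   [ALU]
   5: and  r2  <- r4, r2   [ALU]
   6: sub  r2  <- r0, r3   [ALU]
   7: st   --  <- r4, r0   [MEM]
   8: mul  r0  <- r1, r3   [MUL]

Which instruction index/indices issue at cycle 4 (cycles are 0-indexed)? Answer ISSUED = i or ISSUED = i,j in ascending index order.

[0] i0&i1  sub.ALU;xor.ALU  -- pair
[1] i2  ld.MEM  -- no-port MEM/BR
[2] i3&i4  blt.BR;sub.ALU  -- pair
[3] i5  and.ALU  -- WAW r2
[4] i6&i7  sub.ALU;st.MEM  -- pair
[5] i8  mul.MUL  -- tail

ISSUED = 6,7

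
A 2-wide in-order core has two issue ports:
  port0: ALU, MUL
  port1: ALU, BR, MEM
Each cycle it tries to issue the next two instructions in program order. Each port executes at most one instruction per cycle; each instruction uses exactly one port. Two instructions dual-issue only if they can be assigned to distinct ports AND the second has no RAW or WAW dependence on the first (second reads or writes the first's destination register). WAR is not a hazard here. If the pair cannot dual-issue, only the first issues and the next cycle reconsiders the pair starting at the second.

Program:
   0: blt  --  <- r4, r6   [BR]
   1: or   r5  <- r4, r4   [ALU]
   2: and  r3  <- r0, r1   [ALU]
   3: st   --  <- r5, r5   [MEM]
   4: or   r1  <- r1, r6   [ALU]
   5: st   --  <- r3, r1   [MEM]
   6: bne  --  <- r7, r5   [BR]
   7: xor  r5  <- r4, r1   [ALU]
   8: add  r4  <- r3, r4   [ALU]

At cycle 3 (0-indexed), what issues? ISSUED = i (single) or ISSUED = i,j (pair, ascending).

ISSUED = 5

0. blt+or @i0+i1  | dual
1. and+st @i2+i3  | dual
2. or @i4  | RAW r1
3. st @i5  | no-port MEM/BR
4. bne+xor @i6+i7  | dual
5. add @i8  | tail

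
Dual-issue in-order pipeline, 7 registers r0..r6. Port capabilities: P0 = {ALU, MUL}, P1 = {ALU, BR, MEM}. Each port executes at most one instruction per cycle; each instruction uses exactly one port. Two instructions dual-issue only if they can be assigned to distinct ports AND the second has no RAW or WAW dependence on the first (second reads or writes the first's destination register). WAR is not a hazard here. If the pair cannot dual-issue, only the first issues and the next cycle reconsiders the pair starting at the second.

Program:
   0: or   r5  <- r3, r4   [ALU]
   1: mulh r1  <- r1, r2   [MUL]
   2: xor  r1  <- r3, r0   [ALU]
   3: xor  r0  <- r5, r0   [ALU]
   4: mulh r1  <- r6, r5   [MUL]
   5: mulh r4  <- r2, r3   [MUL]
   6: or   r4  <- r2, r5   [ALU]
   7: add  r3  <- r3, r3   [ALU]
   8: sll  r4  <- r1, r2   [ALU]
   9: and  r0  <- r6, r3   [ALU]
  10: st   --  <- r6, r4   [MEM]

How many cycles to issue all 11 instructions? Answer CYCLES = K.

#0 head=0: or;mulh i0&i1 dual
#1 head=2: xor;xor i2&i3 dual
#2 head=4: mulh i4 no-port MUL/MUL
#3 head=5: mulh i5 WAW r4
#4 head=6: or;add i6&i7 dual
#5 head=8: sll;and i8&i9 dual
#6 head=10: st i10 tail

CYCLES = 7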